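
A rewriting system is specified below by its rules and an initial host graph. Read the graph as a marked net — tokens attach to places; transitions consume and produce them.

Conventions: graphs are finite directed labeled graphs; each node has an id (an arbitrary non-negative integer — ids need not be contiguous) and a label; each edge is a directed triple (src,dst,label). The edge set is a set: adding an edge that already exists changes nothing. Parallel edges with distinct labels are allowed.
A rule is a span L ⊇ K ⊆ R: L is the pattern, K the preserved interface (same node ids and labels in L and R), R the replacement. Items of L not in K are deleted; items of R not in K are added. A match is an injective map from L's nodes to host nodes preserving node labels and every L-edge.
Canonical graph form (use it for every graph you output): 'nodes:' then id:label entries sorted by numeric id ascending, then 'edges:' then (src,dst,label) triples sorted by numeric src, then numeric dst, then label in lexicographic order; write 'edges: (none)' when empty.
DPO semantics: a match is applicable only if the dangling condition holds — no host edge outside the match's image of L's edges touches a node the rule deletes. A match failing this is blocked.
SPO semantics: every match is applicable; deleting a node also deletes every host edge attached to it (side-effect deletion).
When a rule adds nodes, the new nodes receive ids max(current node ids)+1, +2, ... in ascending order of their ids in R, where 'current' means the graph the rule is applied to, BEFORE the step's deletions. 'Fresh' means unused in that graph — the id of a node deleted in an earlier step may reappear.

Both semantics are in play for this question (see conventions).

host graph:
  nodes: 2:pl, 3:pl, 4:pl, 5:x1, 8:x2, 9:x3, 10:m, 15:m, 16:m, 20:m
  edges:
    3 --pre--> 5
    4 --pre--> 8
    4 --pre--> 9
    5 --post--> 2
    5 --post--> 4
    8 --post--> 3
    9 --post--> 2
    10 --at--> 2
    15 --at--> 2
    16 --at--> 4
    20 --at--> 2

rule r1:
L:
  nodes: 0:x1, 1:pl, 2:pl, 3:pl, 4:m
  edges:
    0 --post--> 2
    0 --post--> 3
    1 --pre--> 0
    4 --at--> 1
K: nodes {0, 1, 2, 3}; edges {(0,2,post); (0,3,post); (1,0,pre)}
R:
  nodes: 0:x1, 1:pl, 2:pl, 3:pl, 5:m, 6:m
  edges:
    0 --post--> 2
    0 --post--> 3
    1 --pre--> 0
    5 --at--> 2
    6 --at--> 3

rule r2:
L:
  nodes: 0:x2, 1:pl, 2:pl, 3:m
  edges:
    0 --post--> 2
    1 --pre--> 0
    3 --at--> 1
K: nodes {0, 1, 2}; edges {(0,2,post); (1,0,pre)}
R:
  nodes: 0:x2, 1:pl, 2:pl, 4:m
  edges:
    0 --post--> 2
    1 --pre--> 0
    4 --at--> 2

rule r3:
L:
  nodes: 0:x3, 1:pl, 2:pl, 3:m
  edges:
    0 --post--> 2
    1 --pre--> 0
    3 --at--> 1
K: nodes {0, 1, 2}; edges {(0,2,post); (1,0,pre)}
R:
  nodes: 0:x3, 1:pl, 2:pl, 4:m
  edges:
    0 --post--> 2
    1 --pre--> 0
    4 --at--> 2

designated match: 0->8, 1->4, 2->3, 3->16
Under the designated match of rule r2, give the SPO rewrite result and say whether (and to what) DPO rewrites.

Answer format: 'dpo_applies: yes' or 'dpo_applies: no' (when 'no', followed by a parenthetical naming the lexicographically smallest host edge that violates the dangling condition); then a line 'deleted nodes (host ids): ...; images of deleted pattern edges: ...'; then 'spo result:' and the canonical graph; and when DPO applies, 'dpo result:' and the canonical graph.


dpo_applies: yes
deleted nodes (host ids): 16; images of deleted pattern edges: (16,4,at)
spo result:
nodes: 2:pl, 3:pl, 4:pl, 5:x1, 8:x2, 9:x3, 10:m, 15:m, 20:m, 21:m
edges: (3,5,pre); (4,8,pre); (4,9,pre); (5,2,post); (5,4,post); (8,3,post); (9,2,post); (10,2,at); (15,2,at); (20,2,at); (21,3,at)
dpo result:
nodes: 2:pl, 3:pl, 4:pl, 5:x1, 8:x2, 9:x3, 10:m, 15:m, 20:m, 21:m
edges: (3,5,pre); (4,8,pre); (4,9,pre); (5,2,post); (5,4,post); (8,3,post); (9,2,post); (10,2,at); (15,2,at); (20,2,at); (21,3,at)


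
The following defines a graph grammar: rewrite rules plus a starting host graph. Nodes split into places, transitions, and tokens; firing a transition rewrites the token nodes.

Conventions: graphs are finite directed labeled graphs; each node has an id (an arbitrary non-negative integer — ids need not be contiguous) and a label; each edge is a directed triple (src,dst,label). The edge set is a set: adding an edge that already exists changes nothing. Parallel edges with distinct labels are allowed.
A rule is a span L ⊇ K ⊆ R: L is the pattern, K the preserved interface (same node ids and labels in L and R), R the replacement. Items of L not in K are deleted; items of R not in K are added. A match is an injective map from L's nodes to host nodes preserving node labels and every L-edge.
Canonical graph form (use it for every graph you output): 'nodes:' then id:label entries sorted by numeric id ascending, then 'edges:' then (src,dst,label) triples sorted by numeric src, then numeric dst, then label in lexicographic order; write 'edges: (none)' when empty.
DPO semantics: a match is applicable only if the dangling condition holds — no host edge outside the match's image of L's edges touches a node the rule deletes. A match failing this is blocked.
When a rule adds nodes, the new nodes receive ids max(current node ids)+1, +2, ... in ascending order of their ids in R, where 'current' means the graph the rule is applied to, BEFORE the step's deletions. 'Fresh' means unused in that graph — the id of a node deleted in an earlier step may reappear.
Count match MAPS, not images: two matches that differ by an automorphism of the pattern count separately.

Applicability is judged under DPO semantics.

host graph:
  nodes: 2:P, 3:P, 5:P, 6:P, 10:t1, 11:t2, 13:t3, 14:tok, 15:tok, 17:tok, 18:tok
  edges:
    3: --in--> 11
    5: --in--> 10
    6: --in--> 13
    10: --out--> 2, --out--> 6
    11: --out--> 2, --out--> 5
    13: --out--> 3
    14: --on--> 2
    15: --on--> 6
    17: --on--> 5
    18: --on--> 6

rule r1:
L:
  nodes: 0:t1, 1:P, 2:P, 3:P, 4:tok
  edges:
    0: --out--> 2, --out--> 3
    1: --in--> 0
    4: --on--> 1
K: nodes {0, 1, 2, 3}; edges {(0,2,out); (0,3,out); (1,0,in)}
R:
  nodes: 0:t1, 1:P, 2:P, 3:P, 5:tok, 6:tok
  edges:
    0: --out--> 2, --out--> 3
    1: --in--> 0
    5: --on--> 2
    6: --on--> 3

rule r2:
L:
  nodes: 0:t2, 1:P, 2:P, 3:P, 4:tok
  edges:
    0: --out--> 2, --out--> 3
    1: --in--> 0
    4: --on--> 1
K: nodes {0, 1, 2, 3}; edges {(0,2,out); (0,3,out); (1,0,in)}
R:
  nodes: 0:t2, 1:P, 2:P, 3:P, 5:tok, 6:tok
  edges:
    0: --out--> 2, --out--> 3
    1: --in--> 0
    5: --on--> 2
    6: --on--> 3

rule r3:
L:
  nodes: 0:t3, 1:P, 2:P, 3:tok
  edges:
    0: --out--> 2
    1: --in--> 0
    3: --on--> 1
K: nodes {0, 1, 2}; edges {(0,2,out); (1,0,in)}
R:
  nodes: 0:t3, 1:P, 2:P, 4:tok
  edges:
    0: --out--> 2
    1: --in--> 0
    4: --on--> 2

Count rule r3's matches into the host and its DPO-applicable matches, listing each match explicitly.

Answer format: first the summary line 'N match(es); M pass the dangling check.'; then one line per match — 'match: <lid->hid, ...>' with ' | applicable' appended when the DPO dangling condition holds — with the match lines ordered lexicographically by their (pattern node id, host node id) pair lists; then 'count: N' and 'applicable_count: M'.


2 match(es); 2 pass the dangling check.
match: 0->13, 1->6, 2->3, 3->15 | applicable
match: 0->13, 1->6, 2->3, 3->18 | applicable
count: 2
applicable_count: 2


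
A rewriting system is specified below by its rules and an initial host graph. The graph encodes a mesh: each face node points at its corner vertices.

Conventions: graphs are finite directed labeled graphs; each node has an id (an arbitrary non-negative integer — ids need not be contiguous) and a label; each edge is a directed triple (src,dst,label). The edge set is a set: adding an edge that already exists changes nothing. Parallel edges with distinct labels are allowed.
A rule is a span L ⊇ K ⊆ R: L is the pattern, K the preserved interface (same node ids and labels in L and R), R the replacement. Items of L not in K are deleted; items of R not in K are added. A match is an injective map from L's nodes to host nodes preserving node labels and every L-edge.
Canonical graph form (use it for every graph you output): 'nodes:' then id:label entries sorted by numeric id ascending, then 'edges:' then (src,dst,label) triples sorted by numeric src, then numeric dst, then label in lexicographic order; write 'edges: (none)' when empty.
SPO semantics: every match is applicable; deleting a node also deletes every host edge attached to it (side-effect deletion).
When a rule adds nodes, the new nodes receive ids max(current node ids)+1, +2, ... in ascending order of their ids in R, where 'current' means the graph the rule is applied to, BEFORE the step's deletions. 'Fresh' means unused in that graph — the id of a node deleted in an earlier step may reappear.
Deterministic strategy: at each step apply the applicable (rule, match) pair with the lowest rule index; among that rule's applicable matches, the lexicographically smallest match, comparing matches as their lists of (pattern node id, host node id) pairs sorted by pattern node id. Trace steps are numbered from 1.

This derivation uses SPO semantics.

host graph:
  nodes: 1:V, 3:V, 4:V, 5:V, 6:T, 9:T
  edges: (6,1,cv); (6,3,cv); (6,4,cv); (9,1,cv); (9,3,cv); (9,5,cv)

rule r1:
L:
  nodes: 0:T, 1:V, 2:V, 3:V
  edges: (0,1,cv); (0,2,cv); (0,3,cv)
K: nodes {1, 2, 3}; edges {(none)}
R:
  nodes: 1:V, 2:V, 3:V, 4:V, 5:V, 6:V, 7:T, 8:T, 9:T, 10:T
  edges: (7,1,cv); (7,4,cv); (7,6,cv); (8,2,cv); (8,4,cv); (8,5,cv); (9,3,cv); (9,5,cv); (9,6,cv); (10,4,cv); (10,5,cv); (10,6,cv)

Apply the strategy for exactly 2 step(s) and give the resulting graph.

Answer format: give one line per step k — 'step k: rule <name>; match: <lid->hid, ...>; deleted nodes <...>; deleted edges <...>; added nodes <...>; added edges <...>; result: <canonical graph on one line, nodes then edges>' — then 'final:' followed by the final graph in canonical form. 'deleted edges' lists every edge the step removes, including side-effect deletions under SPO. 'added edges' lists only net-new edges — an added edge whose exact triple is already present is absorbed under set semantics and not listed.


step 1: rule r1; match: 0->6, 1->1, 2->3, 3->4; deleted nodes 6; deleted edges (6,1,cv); (6,3,cv); (6,4,cv); added nodes 10, 11, 12, 13, 14, 15, 16; added edges (13,1,cv); (13,10,cv); (13,12,cv); (14,3,cv); (14,10,cv); (14,11,cv); (15,4,cv); (15,11,cv); (15,12,cv); (16,10,cv); (16,11,cv); (16,12,cv); result: nodes: 1:V, 3:V, 4:V, 5:V, 9:T, 10:V, 11:V, 12:V, 13:T, 14:T, 15:T, 16:T edges: (9,1,cv); (9,3,cv); (9,5,cv); (13,1,cv); (13,10,cv); (13,12,cv); (14,3,cv); (14,10,cv); (14,11,cv); (15,4,cv); (15,11,cv); (15,12,cv); (16,10,cv); (16,11,cv); (16,12,cv)
step 2: rule r1; match: 0->9, 1->1, 2->3, 3->5; deleted nodes 9; deleted edges (9,1,cv); (9,3,cv); (9,5,cv); added nodes 17, 18, 19, 20, 21, 22, 23; added edges (20,1,cv); (20,17,cv); (20,19,cv); (21,3,cv); (21,17,cv); (21,18,cv); (22,5,cv); (22,18,cv); (22,19,cv); (23,17,cv); (23,18,cv); (23,19,cv); result: nodes: 1:V, 3:V, 4:V, 5:V, 10:V, 11:V, 12:V, 13:T, 14:T, 15:T, 16:T, 17:V, 18:V, 19:V, 20:T, 21:T, 22:T, 23:T edges: (13,1,cv); (13,10,cv); (13,12,cv); (14,3,cv); (14,10,cv); (14,11,cv); (15,4,cv); (15,11,cv); (15,12,cv); (16,10,cv); (16,11,cv); (16,12,cv); (20,1,cv); (20,17,cv); (20,19,cv); (21,3,cv); (21,17,cv); (21,18,cv); (22,5,cv); (22,18,cv); (22,19,cv); (23,17,cv); (23,18,cv); (23,19,cv)
final:
nodes: 1:V, 3:V, 4:V, 5:V, 10:V, 11:V, 12:V, 13:T, 14:T, 15:T, 16:T, 17:V, 18:V, 19:V, 20:T, 21:T, 22:T, 23:T
edges: (13,1,cv); (13,10,cv); (13,12,cv); (14,3,cv); (14,10,cv); (14,11,cv); (15,4,cv); (15,11,cv); (15,12,cv); (16,10,cv); (16,11,cv); (16,12,cv); (20,1,cv); (20,17,cv); (20,19,cv); (21,3,cv); (21,17,cv); (21,18,cv); (22,5,cv); (22,18,cv); (22,19,cv); (23,17,cv); (23,18,cv); (23,19,cv)


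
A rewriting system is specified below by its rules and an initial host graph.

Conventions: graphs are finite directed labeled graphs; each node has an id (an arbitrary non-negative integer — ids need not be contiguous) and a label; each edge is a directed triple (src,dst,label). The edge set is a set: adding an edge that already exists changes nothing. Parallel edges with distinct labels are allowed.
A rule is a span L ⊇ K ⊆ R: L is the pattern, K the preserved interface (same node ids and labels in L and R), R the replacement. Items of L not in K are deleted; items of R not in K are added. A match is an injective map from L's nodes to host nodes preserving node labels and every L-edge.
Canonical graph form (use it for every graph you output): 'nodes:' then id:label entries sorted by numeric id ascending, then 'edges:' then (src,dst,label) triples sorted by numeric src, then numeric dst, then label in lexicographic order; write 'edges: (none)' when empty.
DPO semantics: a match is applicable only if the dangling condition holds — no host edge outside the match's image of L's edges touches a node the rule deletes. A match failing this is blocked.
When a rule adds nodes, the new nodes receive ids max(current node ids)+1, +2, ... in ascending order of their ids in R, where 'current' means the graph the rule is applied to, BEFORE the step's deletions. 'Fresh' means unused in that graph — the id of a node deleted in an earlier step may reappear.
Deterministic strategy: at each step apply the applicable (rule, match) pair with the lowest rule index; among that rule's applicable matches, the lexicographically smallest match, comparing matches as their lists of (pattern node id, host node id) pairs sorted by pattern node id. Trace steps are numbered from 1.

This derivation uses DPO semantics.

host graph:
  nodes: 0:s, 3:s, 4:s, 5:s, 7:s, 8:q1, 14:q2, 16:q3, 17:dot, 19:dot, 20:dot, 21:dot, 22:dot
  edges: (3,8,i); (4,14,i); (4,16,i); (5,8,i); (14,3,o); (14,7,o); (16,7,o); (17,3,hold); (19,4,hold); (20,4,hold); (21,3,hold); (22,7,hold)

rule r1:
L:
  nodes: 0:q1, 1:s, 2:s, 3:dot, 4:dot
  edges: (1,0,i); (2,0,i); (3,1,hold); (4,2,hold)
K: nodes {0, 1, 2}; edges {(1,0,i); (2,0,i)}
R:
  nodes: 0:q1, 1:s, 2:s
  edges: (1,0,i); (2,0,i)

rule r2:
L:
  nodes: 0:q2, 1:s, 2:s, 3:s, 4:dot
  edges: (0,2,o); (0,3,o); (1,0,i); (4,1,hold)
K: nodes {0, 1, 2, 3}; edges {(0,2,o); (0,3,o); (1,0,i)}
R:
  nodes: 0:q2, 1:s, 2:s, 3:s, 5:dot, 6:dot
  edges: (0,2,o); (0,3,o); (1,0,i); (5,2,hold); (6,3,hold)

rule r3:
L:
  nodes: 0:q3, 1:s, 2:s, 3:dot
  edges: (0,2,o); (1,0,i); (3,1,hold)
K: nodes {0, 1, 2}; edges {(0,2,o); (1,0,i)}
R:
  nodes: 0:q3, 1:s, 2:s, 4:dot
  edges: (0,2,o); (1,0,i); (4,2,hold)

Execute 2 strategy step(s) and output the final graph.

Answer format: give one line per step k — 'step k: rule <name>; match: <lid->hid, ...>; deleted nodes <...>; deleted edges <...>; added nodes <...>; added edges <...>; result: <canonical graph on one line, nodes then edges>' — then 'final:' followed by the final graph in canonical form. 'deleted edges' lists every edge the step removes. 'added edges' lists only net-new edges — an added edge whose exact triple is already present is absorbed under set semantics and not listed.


step 1: rule r2; match: 0->14, 1->4, 2->3, 3->7, 4->19; deleted nodes 19; deleted edges (19,4,hold); added nodes 23, 24; added edges (23,3,hold); (24,7,hold); result: nodes: 0:s, 3:s, 4:s, 5:s, 7:s, 8:q1, 14:q2, 16:q3, 17:dot, 20:dot, 21:dot, 22:dot, 23:dot, 24:dot edges: (3,8,i); (4,14,i); (4,16,i); (5,8,i); (14,3,o); (14,7,o); (16,7,o); (17,3,hold); (20,4,hold); (21,3,hold); (22,7,hold); (23,3,hold); (24,7,hold)
step 2: rule r2; match: 0->14, 1->4, 2->3, 3->7, 4->20; deleted nodes 20; deleted edges (20,4,hold); added nodes 25, 26; added edges (25,3,hold); (26,7,hold); result: nodes: 0:s, 3:s, 4:s, 5:s, 7:s, 8:q1, 14:q2, 16:q3, 17:dot, 21:dot, 22:dot, 23:dot, 24:dot, 25:dot, 26:dot edges: (3,8,i); (4,14,i); (4,16,i); (5,8,i); (14,3,o); (14,7,o); (16,7,o); (17,3,hold); (21,3,hold); (22,7,hold); (23,3,hold); (24,7,hold); (25,3,hold); (26,7,hold)
final:
nodes: 0:s, 3:s, 4:s, 5:s, 7:s, 8:q1, 14:q2, 16:q3, 17:dot, 21:dot, 22:dot, 23:dot, 24:dot, 25:dot, 26:dot
edges: (3,8,i); (4,14,i); (4,16,i); (5,8,i); (14,3,o); (14,7,o); (16,7,o); (17,3,hold); (21,3,hold); (22,7,hold); (23,3,hold); (24,7,hold); (25,3,hold); (26,7,hold)


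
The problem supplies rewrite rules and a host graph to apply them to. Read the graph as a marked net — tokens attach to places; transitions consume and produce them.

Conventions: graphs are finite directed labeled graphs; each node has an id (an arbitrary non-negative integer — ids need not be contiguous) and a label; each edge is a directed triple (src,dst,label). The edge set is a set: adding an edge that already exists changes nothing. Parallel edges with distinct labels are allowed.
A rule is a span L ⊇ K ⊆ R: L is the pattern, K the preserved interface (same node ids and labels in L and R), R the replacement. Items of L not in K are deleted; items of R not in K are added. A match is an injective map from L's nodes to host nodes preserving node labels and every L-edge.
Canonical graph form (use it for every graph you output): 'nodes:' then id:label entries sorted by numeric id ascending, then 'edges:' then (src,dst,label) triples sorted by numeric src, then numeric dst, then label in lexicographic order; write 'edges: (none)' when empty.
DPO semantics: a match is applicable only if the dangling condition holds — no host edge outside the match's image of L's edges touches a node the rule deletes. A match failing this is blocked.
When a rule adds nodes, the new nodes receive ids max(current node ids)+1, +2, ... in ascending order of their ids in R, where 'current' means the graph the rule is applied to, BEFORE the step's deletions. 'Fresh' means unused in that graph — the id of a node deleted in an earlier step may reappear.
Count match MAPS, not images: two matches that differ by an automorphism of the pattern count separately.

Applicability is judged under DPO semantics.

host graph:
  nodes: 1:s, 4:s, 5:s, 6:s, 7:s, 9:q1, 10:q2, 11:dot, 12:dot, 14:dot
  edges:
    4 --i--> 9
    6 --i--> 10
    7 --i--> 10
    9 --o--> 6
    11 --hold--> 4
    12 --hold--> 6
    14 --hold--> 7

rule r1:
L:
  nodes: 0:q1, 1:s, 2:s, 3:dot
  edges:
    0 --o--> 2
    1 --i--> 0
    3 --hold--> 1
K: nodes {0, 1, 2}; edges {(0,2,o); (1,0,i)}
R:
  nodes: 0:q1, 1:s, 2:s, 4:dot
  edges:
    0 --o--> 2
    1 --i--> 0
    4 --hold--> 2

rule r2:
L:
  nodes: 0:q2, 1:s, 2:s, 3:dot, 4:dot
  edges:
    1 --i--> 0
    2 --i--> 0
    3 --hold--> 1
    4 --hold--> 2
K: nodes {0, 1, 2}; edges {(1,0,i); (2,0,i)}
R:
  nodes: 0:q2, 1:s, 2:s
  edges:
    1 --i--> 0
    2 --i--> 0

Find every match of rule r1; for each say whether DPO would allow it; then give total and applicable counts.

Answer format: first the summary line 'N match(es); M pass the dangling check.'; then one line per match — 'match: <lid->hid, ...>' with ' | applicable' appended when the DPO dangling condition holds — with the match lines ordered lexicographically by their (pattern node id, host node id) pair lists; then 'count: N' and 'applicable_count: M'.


1 match(es); 1 pass the dangling check.
match: 0->9, 1->4, 2->6, 3->11 | applicable
count: 1
applicable_count: 1


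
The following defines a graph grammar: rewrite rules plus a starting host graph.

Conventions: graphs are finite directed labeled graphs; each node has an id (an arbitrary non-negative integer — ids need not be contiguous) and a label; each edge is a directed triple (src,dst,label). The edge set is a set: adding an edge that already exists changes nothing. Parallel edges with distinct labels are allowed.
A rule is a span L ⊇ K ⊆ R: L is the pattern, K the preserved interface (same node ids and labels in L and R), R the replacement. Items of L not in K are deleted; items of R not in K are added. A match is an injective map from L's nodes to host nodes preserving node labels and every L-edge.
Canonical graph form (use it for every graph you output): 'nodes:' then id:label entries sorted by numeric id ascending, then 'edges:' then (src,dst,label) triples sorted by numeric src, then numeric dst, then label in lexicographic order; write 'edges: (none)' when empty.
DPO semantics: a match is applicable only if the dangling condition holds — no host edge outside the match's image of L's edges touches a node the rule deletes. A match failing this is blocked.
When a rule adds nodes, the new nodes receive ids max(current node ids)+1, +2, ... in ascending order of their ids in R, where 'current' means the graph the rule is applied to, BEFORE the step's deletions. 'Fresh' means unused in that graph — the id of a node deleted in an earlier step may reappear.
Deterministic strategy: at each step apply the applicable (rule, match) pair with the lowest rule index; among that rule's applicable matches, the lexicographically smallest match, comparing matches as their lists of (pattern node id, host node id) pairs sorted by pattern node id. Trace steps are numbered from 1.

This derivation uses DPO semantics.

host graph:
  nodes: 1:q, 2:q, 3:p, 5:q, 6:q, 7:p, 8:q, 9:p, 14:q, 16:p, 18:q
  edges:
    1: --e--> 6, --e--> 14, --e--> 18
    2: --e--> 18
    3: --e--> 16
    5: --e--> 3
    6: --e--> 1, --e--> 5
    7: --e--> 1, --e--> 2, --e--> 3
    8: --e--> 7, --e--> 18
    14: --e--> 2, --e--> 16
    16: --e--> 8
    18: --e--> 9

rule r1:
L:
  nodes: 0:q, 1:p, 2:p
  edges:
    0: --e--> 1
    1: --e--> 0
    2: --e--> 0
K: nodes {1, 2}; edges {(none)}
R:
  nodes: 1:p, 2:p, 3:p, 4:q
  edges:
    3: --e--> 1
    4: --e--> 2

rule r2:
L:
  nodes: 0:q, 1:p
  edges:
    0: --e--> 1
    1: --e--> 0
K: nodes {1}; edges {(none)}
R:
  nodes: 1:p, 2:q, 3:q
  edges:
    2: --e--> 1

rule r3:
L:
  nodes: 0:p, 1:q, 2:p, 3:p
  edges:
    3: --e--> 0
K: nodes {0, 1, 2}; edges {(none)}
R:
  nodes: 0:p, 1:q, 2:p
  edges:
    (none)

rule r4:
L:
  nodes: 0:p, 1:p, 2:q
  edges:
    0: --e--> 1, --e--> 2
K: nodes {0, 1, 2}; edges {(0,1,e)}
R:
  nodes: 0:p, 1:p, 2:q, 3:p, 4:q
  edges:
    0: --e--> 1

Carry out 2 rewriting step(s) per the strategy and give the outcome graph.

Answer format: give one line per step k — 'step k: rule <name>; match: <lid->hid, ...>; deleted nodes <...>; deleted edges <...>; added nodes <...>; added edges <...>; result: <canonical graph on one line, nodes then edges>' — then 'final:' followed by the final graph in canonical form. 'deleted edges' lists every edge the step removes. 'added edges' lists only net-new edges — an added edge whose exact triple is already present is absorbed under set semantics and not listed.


step 1: rule r4; match: 0->7, 1->3, 2->1; deleted nodes (none); deleted edges (7,1,e); added nodes 19, 20; added edges (none); result: nodes: 1:q, 2:q, 3:p, 5:q, 6:q, 7:p, 8:q, 9:p, 14:q, 16:p, 18:q, 19:p, 20:q edges: (1,6,e); (1,14,e); (1,18,e); (2,18,e); (3,16,e); (5,3,e); (6,1,e); (6,5,e); (7,2,e); (7,3,e); (8,7,e); (8,18,e); (14,2,e); (14,16,e); (16,8,e); (18,9,e)
step 2: rule r4; match: 0->7, 1->3, 2->2; deleted nodes (none); deleted edges (7,2,e); added nodes 21, 22; added edges (none); result: nodes: 1:q, 2:q, 3:p, 5:q, 6:q, 7:p, 8:q, 9:p, 14:q, 16:p, 18:q, 19:p, 20:q, 21:p, 22:q edges: (1,6,e); (1,14,e); (1,18,e); (2,18,e); (3,16,e); (5,3,e); (6,1,e); (6,5,e); (7,3,e); (8,7,e); (8,18,e); (14,2,e); (14,16,e); (16,8,e); (18,9,e)
final:
nodes: 1:q, 2:q, 3:p, 5:q, 6:q, 7:p, 8:q, 9:p, 14:q, 16:p, 18:q, 19:p, 20:q, 21:p, 22:q
edges: (1,6,e); (1,14,e); (1,18,e); (2,18,e); (3,16,e); (5,3,e); (6,1,e); (6,5,e); (7,3,e); (8,7,e); (8,18,e); (14,2,e); (14,16,e); (16,8,e); (18,9,e)


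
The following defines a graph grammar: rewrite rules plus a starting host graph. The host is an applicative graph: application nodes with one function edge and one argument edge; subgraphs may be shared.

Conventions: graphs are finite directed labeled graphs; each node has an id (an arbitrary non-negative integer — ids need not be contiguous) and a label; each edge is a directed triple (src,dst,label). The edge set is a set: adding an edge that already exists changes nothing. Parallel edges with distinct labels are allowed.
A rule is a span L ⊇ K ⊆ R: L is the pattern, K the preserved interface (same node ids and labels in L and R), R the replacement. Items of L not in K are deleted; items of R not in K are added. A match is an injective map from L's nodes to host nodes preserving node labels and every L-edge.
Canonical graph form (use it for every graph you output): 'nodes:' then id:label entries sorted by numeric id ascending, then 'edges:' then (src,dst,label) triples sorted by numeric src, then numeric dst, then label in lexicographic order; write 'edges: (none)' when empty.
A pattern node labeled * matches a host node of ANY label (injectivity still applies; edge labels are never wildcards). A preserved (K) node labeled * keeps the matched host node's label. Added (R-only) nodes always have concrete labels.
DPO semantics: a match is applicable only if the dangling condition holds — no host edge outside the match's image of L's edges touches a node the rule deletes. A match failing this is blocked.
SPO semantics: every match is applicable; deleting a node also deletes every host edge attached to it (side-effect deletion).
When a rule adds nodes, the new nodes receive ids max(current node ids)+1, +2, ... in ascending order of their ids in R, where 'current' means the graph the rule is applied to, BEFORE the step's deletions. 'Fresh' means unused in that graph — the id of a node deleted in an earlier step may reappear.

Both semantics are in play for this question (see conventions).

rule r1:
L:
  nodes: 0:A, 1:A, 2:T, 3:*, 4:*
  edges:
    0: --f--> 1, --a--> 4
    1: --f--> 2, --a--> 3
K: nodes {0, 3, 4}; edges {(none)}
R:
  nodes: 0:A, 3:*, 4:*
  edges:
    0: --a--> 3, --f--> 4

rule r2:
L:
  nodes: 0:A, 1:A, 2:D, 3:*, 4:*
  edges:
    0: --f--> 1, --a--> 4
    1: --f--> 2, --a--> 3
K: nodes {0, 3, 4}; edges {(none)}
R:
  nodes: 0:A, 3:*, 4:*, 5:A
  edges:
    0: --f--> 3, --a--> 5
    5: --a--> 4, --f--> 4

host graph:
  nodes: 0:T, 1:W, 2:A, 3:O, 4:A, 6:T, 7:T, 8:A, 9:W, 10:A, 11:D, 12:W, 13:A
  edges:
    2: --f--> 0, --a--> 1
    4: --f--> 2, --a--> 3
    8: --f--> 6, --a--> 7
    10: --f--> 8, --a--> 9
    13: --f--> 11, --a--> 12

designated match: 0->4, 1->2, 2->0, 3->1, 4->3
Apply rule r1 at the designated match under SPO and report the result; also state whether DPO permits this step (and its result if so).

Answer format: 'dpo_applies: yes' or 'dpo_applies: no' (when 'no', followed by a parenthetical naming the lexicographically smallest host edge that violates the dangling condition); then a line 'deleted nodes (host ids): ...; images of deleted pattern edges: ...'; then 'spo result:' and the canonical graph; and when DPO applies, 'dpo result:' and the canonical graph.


dpo_applies: yes
deleted nodes (host ids): 0, 2; images of deleted pattern edges: (2,0,f); (2,1,a); (4,2,f); (4,3,a)
spo result:
nodes: 1:W, 3:O, 4:A, 6:T, 7:T, 8:A, 9:W, 10:A, 11:D, 12:W, 13:A
edges: (4,1,a); (4,3,f); (8,6,f); (8,7,a); (10,8,f); (10,9,a); (13,11,f); (13,12,a)
dpo result:
nodes: 1:W, 3:O, 4:A, 6:T, 7:T, 8:A, 9:W, 10:A, 11:D, 12:W, 13:A
edges: (4,1,a); (4,3,f); (8,6,f); (8,7,a); (10,8,f); (10,9,a); (13,11,f); (13,12,a)


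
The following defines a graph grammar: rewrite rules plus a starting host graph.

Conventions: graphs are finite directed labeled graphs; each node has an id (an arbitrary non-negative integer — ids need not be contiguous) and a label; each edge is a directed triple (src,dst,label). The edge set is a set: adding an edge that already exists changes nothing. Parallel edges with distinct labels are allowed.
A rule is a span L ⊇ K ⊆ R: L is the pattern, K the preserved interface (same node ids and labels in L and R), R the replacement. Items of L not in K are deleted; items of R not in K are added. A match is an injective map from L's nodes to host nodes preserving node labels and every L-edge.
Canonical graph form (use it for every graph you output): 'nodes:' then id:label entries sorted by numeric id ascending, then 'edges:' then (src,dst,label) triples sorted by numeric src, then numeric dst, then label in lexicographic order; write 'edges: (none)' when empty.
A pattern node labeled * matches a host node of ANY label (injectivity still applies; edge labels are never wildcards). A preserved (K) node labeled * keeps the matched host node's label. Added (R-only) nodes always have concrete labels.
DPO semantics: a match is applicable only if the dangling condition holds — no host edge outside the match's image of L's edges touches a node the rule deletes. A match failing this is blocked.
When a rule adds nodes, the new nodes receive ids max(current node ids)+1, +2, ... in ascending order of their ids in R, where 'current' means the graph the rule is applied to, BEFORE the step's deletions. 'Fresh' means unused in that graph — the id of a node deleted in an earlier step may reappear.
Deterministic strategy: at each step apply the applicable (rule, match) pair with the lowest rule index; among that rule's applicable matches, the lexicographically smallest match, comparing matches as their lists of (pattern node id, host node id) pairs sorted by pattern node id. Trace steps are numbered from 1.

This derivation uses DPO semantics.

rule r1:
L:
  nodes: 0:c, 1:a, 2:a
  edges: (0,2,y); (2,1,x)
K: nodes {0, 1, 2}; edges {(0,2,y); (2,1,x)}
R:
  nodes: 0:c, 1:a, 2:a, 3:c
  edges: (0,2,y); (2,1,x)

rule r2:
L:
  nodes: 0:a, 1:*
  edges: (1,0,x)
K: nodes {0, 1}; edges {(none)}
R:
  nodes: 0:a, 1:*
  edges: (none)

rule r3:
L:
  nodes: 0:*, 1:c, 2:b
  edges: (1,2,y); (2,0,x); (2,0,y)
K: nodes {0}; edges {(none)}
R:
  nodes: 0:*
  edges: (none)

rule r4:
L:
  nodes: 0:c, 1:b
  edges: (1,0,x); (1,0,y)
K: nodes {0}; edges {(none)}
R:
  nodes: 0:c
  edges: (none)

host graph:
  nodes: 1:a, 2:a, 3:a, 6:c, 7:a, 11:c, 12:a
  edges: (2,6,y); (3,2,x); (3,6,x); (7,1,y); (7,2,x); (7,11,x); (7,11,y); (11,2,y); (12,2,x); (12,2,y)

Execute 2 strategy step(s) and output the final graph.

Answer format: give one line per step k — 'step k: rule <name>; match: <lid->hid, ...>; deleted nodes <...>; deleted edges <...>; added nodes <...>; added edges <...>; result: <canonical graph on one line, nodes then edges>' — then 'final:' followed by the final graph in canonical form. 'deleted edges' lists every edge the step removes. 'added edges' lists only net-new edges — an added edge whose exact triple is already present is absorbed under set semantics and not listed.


step 1: rule r2; match: 0->2, 1->3; deleted nodes (none); deleted edges (3,2,x); added nodes (none); added edges (none); result: nodes: 1:a, 2:a, 3:a, 6:c, 7:a, 11:c, 12:a edges: (2,6,y); (3,6,x); (7,1,y); (7,2,x); (7,11,x); (7,11,y); (11,2,y); (12,2,x); (12,2,y)
step 2: rule r2; match: 0->2, 1->7; deleted nodes (none); deleted edges (7,2,x); added nodes (none); added edges (none); result: nodes: 1:a, 2:a, 3:a, 6:c, 7:a, 11:c, 12:a edges: (2,6,y); (3,6,x); (7,1,y); (7,11,x); (7,11,y); (11,2,y); (12,2,x); (12,2,y)
final:
nodes: 1:a, 2:a, 3:a, 6:c, 7:a, 11:c, 12:a
edges: (2,6,y); (3,6,x); (7,1,y); (7,11,x); (7,11,y); (11,2,y); (12,2,x); (12,2,y)


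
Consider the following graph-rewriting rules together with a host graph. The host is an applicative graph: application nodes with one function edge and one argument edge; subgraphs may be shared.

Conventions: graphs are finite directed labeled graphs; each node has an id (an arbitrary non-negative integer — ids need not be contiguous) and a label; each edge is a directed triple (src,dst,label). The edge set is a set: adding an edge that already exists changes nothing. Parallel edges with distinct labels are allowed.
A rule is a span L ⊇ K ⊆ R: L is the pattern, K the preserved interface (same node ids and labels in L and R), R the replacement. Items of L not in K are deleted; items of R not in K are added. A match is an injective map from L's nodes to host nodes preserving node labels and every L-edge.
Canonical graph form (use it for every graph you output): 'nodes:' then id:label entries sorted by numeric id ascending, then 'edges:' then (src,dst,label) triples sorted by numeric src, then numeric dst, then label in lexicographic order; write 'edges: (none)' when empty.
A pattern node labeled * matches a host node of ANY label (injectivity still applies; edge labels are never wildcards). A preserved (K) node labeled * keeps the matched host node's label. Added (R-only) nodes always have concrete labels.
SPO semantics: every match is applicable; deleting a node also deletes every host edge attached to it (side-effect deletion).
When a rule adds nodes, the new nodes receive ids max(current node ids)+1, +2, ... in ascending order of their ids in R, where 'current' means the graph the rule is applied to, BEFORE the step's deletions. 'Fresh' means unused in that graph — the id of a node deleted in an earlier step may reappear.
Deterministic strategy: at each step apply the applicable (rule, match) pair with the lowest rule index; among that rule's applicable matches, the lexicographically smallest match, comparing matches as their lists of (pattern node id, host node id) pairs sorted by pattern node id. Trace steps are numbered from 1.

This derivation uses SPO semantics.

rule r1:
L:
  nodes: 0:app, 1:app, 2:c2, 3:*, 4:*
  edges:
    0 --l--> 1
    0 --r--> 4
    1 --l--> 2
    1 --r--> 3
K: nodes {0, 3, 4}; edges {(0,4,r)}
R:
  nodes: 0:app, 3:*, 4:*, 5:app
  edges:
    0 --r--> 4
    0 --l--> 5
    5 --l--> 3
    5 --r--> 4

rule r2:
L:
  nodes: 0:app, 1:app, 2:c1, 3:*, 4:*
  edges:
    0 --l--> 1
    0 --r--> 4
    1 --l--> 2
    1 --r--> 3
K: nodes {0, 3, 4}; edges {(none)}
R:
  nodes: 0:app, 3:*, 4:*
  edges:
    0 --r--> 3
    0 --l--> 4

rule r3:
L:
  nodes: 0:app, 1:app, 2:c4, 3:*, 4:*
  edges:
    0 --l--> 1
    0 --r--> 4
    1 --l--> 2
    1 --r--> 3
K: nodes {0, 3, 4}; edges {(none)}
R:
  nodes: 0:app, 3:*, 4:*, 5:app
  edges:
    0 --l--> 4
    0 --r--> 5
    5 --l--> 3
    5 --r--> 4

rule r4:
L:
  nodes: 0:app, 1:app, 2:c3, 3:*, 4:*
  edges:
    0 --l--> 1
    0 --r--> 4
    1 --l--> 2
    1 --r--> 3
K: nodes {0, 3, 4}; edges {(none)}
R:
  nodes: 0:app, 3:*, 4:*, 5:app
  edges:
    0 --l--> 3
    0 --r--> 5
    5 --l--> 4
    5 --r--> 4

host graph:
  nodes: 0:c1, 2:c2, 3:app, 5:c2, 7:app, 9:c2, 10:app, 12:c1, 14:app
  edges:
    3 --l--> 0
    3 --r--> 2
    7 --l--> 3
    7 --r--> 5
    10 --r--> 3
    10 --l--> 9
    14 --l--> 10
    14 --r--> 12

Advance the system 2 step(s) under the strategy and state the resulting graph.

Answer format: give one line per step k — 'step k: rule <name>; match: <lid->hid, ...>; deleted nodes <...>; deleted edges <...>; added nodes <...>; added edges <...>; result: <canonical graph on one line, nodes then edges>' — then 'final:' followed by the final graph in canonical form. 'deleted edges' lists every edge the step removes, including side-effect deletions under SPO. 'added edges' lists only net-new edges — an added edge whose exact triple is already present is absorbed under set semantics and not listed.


step 1: rule r1; match: 0->14, 1->10, 2->9, 3->3, 4->12; deleted nodes 9, 10; deleted edges (10,3,r); (10,9,l); (14,10,l); added nodes 15; added edges (14,15,l); (15,3,l); (15,12,r); result: nodes: 0:c1, 2:c2, 3:app, 5:c2, 7:app, 12:c1, 14:app, 15:app edges: (3,0,l); (3,2,r); (7,3,l); (7,5,r); (14,12,r); (14,15,l); (15,3,l); (15,12,r)
step 2: rule r2; match: 0->7, 1->3, 2->0, 3->2, 4->5; deleted nodes 0, 3; deleted edges (3,0,l); (3,2,r); (7,3,l); (7,5,r); (15,3,l); added nodes (none); added edges (7,2,r); (7,5,l); result: nodes: 2:c2, 5:c2, 7:app, 12:c1, 14:app, 15:app edges: (7,2,r); (7,5,l); (14,12,r); (14,15,l); (15,12,r)
final:
nodes: 2:c2, 5:c2, 7:app, 12:c1, 14:app, 15:app
edges: (7,2,r); (7,5,l); (14,12,r); (14,15,l); (15,12,r)


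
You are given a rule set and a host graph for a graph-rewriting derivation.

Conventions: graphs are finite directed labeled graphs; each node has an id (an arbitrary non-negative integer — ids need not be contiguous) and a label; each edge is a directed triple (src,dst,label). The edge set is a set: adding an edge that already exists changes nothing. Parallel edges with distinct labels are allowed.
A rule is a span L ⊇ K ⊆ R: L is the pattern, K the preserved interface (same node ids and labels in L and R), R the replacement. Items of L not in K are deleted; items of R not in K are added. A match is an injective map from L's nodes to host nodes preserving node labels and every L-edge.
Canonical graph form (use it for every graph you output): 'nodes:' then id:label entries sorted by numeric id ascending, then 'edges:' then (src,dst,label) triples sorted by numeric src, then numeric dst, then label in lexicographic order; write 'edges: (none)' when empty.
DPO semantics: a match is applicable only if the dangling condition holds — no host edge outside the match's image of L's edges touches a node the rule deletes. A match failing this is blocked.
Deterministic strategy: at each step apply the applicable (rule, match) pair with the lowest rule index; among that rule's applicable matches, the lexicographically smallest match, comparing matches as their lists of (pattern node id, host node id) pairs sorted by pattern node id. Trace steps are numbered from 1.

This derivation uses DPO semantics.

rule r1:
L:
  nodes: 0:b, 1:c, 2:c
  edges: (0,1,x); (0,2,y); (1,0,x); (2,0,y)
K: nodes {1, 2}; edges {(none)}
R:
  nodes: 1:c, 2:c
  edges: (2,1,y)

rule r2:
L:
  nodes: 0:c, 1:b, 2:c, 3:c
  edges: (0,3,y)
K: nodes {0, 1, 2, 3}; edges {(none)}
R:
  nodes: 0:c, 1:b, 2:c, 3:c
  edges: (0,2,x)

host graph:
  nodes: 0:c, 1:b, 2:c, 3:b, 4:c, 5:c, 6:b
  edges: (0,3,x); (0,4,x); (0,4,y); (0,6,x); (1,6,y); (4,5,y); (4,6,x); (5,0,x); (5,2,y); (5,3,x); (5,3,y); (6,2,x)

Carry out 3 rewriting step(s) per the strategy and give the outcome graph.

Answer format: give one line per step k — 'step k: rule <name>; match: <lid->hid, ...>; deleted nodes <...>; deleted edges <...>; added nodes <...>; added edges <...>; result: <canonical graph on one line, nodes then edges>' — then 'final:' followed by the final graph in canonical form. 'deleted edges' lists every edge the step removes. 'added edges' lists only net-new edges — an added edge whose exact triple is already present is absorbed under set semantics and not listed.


step 1: rule r2; match: 0->0, 1->1, 2->2, 3->4; deleted nodes (none); deleted edges (0,4,y); added nodes (none); added edges (0,2,x); result: nodes: 0:c, 1:b, 2:c, 3:b, 4:c, 5:c, 6:b edges: (0,2,x); (0,3,x); (0,4,x); (0,6,x); (1,6,y); (4,5,y); (4,6,x); (5,0,x); (5,2,y); (5,3,x); (5,3,y); (6,2,x)
step 2: rule r2; match: 0->4, 1->1, 2->0, 3->5; deleted nodes (none); deleted edges (4,5,y); added nodes (none); added edges (4,0,x); result: nodes: 0:c, 1:b, 2:c, 3:b, 4:c, 5:c, 6:b edges: (0,2,x); (0,3,x); (0,4,x); (0,6,x); (1,6,y); (4,0,x); (4,6,x); (5,0,x); (5,2,y); (5,3,x); (5,3,y); (6,2,x)
step 3: rule r2; match: 0->5, 1->1, 2->0, 3->2; deleted nodes (none); deleted edges (5,2,y); added nodes (none); added edges (none); result: nodes: 0:c, 1:b, 2:c, 3:b, 4:c, 5:c, 6:b edges: (0,2,x); (0,3,x); (0,4,x); (0,6,x); (1,6,y); (4,0,x); (4,6,x); (5,0,x); (5,3,x); (5,3,y); (6,2,x)
final:
nodes: 0:c, 1:b, 2:c, 3:b, 4:c, 5:c, 6:b
edges: (0,2,x); (0,3,x); (0,4,x); (0,6,x); (1,6,y); (4,0,x); (4,6,x); (5,0,x); (5,3,x); (5,3,y); (6,2,x)


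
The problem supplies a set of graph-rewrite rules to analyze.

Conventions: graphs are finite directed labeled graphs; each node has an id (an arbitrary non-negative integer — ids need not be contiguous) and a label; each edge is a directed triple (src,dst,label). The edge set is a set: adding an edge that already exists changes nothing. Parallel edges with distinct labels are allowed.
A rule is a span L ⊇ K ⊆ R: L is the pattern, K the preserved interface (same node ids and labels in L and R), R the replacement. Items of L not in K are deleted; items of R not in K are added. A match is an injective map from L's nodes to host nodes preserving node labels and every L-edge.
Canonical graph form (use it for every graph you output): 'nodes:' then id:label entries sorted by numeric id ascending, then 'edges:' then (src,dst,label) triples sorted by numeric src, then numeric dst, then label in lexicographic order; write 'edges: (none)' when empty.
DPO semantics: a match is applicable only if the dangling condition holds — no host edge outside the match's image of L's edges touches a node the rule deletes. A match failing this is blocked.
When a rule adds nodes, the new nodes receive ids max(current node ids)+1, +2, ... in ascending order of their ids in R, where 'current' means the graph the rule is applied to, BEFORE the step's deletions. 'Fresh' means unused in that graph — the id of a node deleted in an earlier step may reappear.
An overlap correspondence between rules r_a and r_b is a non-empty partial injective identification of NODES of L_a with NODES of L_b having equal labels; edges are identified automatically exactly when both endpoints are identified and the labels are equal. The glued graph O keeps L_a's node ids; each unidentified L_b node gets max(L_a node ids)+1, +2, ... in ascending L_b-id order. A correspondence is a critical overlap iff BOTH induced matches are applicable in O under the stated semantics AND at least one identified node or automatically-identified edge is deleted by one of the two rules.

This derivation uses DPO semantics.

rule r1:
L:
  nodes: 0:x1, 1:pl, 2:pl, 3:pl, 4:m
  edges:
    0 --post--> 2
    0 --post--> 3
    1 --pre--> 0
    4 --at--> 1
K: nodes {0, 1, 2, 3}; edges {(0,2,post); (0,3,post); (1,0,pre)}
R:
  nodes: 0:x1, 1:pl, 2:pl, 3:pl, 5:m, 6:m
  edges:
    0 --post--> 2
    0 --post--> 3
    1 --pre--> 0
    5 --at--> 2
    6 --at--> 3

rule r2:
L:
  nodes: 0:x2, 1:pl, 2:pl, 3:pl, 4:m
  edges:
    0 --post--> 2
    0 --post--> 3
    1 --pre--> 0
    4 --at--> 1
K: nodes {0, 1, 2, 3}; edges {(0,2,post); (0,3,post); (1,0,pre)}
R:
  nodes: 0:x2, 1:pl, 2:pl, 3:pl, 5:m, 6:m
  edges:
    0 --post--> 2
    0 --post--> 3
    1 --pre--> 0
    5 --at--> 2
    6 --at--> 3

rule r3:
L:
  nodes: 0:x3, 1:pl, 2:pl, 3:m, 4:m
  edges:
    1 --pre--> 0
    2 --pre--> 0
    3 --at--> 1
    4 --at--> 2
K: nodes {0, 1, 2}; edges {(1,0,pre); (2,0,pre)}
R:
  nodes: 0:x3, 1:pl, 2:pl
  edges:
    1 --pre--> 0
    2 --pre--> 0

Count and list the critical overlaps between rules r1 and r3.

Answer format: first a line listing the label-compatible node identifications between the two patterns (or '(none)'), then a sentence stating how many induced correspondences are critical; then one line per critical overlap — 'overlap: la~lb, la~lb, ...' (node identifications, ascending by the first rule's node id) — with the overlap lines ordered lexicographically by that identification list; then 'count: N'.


label-compatible node identifications between L(r1) and L(r3): 1~1, 1~2, 2~1, 2~2, 3~1, 3~2, 4~3, 4~4
6 of the induced correspondences are critical overlaps of r1 and r3.
overlap: 1~1, 2~2, 4~3
overlap: 1~1, 3~2, 4~3
overlap: 1~1, 4~3
overlap: 1~2, 2~1, 4~4
overlap: 1~2, 3~1, 4~4
overlap: 1~2, 4~4
count: 6
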